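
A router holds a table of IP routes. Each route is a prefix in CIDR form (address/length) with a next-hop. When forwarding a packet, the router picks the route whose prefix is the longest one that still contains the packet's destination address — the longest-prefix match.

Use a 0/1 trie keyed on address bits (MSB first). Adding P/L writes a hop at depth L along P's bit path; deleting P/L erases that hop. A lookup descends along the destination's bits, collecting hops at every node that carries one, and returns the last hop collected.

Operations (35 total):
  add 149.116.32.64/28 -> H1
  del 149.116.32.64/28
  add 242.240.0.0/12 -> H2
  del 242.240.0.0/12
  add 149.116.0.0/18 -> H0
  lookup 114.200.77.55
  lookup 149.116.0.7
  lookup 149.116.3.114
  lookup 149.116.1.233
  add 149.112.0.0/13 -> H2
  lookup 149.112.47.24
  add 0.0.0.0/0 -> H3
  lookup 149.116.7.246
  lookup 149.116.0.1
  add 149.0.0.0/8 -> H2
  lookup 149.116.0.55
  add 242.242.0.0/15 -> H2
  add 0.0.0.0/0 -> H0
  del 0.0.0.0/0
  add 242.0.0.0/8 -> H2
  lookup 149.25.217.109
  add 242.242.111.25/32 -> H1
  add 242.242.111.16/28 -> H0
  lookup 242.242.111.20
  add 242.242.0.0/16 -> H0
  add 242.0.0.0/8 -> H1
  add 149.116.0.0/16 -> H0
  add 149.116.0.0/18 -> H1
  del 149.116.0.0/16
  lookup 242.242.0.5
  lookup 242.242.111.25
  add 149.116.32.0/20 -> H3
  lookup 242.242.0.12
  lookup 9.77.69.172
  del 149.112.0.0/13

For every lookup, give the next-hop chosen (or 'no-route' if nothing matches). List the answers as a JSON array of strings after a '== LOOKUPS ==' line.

Process each operation:
  + 149.116.32.64/28 (H1) depth=28
  del 149.116.32.64/28 (clear depth 28)
  + 242.240.0.0/12 (H2) depth=12
  del 242.240.0.0/12 (clear depth 12)
  + 149.116.0.0/18 (H0) depth=18
  Q 114.200.77.55: descend ε ; hops seen [∅] ; pick no-route
  Q 149.116.0.7: descend 100101010111010000 ; hops seen [H0] ; pick H0
  Q 149.116.3.114: descend 100101010111010000 ; hops seen [H0] ; pick H0
  Q 149.116.1.233: descend 100101010111010000 ; hops seen [H0] ; pick H0
  + 149.112.0.0/13 (H2) depth=13
  Q 149.112.47.24: descend 1001010101110 ; hops seen [H2] ; pick H2
  + 0.0.0.0/0 (H3) depth=0
  Q 149.116.7.246: descend 100101010111010000 ; hops seen [H3,H2,H0] ; pick H0
  Q 149.116.0.1: descend 100101010111010000 ; hops seen [H3,H2,H0] ; pick H0
  + 149.0.0.0/8 (H2) depth=8
  Q 149.116.0.55: descend 100101010111010000 ; hops seen [H3,H2,H2,H0] ; pick H0
  + 242.242.0.0/15 (H2) depth=15
  + 0.0.0.0/0 (H0) depth=0
  del 0.0.0.0/0 (clear depth 0)
  + 242.0.0.0/8 (H2) depth=8
  Q 149.25.217.109: descend 100101010 ; hops seen [H2] ; pick H2
  + 242.242.111.25/32 (H1) depth=32
  + 242.242.111.16/28 (H0) depth=28
  Q 242.242.111.20: descend 1111001011110010011011110001 ; hops seen [H2,H2,H0] ; pick H0
  + 242.242.0.0/16 (H0) depth=16
  + 242.0.0.0/8 (H1) depth=8
  + 149.116.0.0/16 (H0) depth=16
  + 149.116.0.0/18 (H1) depth=18
  del 149.116.0.0/16 (clear depth 16)
  Q 242.242.0.5: descend 11110010111100100 ; hops seen [H1,H2,H0] ; pick H0
  Q 242.242.111.25: descend 11110010111100100110111100011001 ; hops seen [H1,H2,H0,H0,H1] ; pick H1
  + 149.116.32.0/20 (H3) depth=20
  Q 242.242.0.12: descend 11110010111100100 ; hops seen [H1,H2,H0] ; pick H0
  Q 9.77.69.172: descend ε ; hops seen [∅] ; pick no-route
  del 149.112.0.0/13 (clear depth 13)

== LOOKUPS ==
["no-route","H0","H0","H0","H2","H0","H0","H0","H2","H0","H0","H1","H0","no-route"]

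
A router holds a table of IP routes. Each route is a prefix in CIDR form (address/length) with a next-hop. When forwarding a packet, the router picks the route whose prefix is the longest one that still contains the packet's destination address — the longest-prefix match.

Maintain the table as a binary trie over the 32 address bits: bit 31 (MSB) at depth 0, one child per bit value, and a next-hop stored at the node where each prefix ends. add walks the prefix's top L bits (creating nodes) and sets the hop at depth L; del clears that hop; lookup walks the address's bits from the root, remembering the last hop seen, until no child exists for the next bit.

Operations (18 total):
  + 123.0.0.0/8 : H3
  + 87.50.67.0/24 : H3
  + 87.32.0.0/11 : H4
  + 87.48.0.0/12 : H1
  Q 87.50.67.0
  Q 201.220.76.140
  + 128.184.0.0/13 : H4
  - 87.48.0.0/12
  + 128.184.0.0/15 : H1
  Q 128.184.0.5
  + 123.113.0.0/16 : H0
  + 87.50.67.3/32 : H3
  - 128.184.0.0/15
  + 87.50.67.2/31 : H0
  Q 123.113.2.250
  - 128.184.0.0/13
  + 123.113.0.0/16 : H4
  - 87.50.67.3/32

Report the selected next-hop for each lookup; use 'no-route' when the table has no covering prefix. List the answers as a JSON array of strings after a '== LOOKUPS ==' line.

Apply in order:
  + 123.0.0.0/8 (H3) depth=8
  + 87.50.67.0/24 (H3) depth=24
  + 87.32.0.0/11 (H4) depth=11
  + 87.48.0.0/12 (H1) depth=12
  Q 87.50.67.0: descend 010101110011001001000011 ; hops seen [H4,H1,H3] ; pick H3
  Q 201.220.76.140: descend ε ; hops seen [∅] ; pick no-route
  + 128.184.0.0/13 (H4) depth=13
  del 87.48.0.0/12 (clear depth 12)
  + 128.184.0.0/15 (H1) depth=15
  Q 128.184.0.5: descend 100000001011100 ; hops seen [H4,H1] ; pick H1
  + 123.113.0.0/16 (H0) depth=16
  + 87.50.67.3/32 (H3) depth=32
  del 128.184.0.0/15 (clear depth 15)
  + 87.50.67.2/31 (H0) depth=31
  Q 123.113.2.250: descend 0111101101110001 ; hops seen [H3,H0] ; pick H0
  del 128.184.0.0/13 (clear depth 13)
  + 123.113.0.0/16 (H4) depth=16
  del 87.50.67.3/32 (clear depth 32)

== LOOKUPS ==
["H3","no-route","H1","H0"]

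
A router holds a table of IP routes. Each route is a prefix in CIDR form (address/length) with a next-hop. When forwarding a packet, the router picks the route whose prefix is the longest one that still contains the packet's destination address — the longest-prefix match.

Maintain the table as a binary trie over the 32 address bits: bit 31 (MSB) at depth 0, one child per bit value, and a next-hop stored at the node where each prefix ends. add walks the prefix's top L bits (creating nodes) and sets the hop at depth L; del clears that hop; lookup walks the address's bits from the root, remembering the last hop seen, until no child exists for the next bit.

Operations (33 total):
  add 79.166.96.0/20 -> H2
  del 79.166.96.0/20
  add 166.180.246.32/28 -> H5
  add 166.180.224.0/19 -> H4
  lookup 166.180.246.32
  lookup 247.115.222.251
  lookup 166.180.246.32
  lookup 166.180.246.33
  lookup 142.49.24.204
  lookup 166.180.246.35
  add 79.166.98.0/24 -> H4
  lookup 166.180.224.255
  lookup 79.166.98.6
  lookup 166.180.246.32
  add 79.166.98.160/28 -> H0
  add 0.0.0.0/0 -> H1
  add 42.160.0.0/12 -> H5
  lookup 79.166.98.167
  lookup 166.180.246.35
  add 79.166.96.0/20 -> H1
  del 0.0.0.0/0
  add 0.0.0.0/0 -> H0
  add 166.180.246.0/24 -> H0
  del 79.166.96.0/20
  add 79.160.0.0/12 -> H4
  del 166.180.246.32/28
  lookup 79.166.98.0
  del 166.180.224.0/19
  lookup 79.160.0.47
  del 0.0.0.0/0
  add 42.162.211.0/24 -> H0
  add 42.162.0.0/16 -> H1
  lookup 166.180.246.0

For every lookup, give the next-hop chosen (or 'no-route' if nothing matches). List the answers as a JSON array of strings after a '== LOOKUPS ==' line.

Apply in order:
  + 79.166.96.0/20 (H2) depth=20
  del 79.166.96.0/20 (clear depth 20)
  + 166.180.246.32/28 (H5) depth=28
  + 166.180.224.0/19 (H4) depth=19
  ? 166.180.246.32  path d0:-→d1:-→d2:-→d3:-→d4:-→d5:-→d6:-→d7:-→d8:-→d9:-→d10:-→d11:-→d12:-→d13:-→d14:-→d15:-→d16:-→d17:-→d18:-→d19:H4→d20:-→d21:-→d22:-→d23:-→d24:-→d25:-→d26:-→d27:-→d28:H5  best=H5
  ? 247.115.222.251  path d0:-→d1:-  best=no-route
  ? 166.180.246.32  path d0:-→d1:-→d2:-→d3:-→d4:-→d5:-→d6:-→d7:-→d8:-→d9:-→d10:-→d11:-→d12:-→d13:-→d14:-→d15:-→d16:-→d17:-→d18:-→d19:H4→d20:-→d21:-→d22:-→d23:-→d24:-→d25:-→d26:-→d27:-→d28:H5  best=H5
  ? 166.180.246.33  path d0:-→d1:-→d2:-→d3:-→d4:-→d5:-→d6:-→d7:-→d8:-→d9:-→d10:-→d11:-→d12:-→d13:-→d14:-→d15:-→d16:-→d17:-→d18:-→d19:H4→d20:-→d21:-→d22:-→d23:-→d24:-→d25:-→d26:-→d27:-→d28:H5  best=H5
  ? 142.49.24.204  path d0:-→d1:-→d2:-  best=no-route
  ? 166.180.246.35  path d0:-→d1:-→d2:-→d3:-→d4:-→d5:-→d6:-→d7:-→d8:-→d9:-→d10:-→d11:-→d12:-→d13:-→d14:-→d15:-→d16:-→d17:-→d18:-→d19:H4→d20:-→d21:-→d22:-→d23:-→d24:-→d25:-→d26:-→d27:-→d28:H5  best=H5
  + 79.166.98.0/24 (H4) depth=24
  ? 166.180.224.255  path d0:-→d1:-→d2:-→d3:-→d4:-→d5:-→d6:-→d7:-→d8:-→d9:-→d10:-→d11:-→d12:-→d13:-→d14:-→d15:-→d16:-→d17:-→d18:-→d19:H4  best=H4
  ? 79.166.98.6  path d0:-→d1:-→d2:-→d3:-→d4:-→d5:-→d6:-→d7:-→d8:-→d9:-→d10:-→d11:-→d12:-→d13:-→d14:-→d15:-→d16:-→d17:-→d18:-→d19:-→d20:-→d21:-→d22:-→d23:-→d24:H4  best=H4
  ? 166.180.246.32  path d0:-→d1:-→d2:-→d3:-→d4:-→d5:-→d6:-→d7:-→d8:-→d9:-→d10:-→d11:-→d12:-→d13:-→d14:-→d15:-→d16:-→d17:-→d18:-→d19:H4→d20:-→d21:-→d22:-→d23:-→d24:-→d25:-→d26:-→d27:-→d28:H5  best=H5
  + 79.166.98.160/28 (H0) depth=28
  + 0.0.0.0/0 (H1) depth=0
  + 42.160.0.0/12 (H5) depth=12
  ? 79.166.98.167  path d0:H1→d1:-→d2:-→d3:-→d4:-→d5:-→d6:-→d7:-→d8:-→d9:-→d10:-→d11:-→d12:-→d13:-→d14:-→d15:-→d16:-→d17:-→d18:-→d19:-→d20:-→d21:-→d22:-→d23:-→d24:H4→d25:-→d26:-→d27:-→d28:H0  best=H0
  ? 166.180.246.35  path d0:H1→d1:-→d2:-→d3:-→d4:-→d5:-→d6:-→d7:-→d8:-→d9:-→d10:-→d11:-→d12:-→d13:-→d14:-→d15:-→d16:-→d17:-→d18:-→d19:H4→d20:-→d21:-→d22:-→d23:-→d24:-→d25:-→d26:-→d27:-→d28:H5  best=H5
  + 79.166.96.0/20 (H1) depth=20
  del 0.0.0.0/0 (clear depth 0)
  + 0.0.0.0/0 (H0) depth=0
  + 166.180.246.0/24 (H0) depth=24
  del 79.166.96.0/20 (clear depth 20)
  + 79.160.0.0/12 (H4) depth=12
  del 166.180.246.32/28 (clear depth 28)
  ? 79.166.98.0  path d0:H0→d1:-→d2:-→d3:-→d4:-→d5:-→d6:-→d7:-→d8:-→d9:-→d10:-→d11:-→d12:H4→d13:-→d14:-→d15:-→d16:-→d17:-→d18:-→d19:-→d20:-→d21:-→d22:-→d23:-→d24:H4  best=H4
  del 166.180.224.0/19 (clear depth 19)
  ? 79.160.0.47  path d0:H0→d1:-→d2:-→d3:-→d4:-→d5:-→d6:-→d7:-→d8:-→d9:-→d10:-→d11:-→d12:H4→d13:-  best=H4
  del 0.0.0.0/0 (clear depth 0)
  + 42.162.211.0/24 (H0) depth=24
  + 42.162.0.0/16 (H1) depth=16
  ? 166.180.246.0  path d0:-→d1:-→d2:-→d3:-→d4:-→d5:-→d6:-→d7:-→d8:-→d9:-→d10:-→d11:-→d12:-→d13:-→d14:-→d15:-→d16:-→d17:-→d18:-→d19:-→d20:-→d21:-→d22:-→d23:-→d24:H0→d25:-→d26:-  best=H0

== LOOKUPS ==
["H5","no-route","H5","H5","no-route","H5","H4","H4","H5","H0","H5","H4","H4","H0"]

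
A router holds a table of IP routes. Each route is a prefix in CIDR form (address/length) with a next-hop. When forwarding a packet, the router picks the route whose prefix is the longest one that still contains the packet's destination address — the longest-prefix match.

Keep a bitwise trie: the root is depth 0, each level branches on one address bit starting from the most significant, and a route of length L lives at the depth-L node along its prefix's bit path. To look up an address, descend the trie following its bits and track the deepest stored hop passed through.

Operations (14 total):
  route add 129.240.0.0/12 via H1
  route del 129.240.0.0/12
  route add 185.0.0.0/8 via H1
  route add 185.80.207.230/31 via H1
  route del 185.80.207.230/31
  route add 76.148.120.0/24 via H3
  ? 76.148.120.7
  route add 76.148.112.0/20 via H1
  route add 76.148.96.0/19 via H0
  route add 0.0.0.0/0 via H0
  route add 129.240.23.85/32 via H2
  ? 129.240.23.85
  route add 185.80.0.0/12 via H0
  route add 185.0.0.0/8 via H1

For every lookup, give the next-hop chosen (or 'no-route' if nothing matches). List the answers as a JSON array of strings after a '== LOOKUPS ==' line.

Apply in order:
  add 129.240.0.0/12 -> H1 at depth 12
  - 129.240.0.0/12 clear@12
  add 185.0.0.0/8 -> H1 at depth 8
  add 185.80.207.230/31 -> H1 at depth 31
  - 185.80.207.230/31 clear@31
  add 76.148.120.0/24 -> H3 at depth 24
  Q 76.148.120.7: descend 010011001001010001111000 ; hops seen [H3] ; pick H3
  add 76.148.112.0/20 -> H1 at depth 20
  add 76.148.96.0/19 -> H0 at depth 19
  add 0.0.0.0/0 -> H0 at depth 0
  add 129.240.23.85/32 -> H2 at depth 32
  Q 129.240.23.85: descend 10000001111100000001011101010101 ; hops seen [H0,H2] ; pick H2
  add 185.80.0.0/12 -> H0 at depth 12
  add 185.0.0.0/8 -> H1 at depth 8

== LOOKUPS ==
["H3","H2"]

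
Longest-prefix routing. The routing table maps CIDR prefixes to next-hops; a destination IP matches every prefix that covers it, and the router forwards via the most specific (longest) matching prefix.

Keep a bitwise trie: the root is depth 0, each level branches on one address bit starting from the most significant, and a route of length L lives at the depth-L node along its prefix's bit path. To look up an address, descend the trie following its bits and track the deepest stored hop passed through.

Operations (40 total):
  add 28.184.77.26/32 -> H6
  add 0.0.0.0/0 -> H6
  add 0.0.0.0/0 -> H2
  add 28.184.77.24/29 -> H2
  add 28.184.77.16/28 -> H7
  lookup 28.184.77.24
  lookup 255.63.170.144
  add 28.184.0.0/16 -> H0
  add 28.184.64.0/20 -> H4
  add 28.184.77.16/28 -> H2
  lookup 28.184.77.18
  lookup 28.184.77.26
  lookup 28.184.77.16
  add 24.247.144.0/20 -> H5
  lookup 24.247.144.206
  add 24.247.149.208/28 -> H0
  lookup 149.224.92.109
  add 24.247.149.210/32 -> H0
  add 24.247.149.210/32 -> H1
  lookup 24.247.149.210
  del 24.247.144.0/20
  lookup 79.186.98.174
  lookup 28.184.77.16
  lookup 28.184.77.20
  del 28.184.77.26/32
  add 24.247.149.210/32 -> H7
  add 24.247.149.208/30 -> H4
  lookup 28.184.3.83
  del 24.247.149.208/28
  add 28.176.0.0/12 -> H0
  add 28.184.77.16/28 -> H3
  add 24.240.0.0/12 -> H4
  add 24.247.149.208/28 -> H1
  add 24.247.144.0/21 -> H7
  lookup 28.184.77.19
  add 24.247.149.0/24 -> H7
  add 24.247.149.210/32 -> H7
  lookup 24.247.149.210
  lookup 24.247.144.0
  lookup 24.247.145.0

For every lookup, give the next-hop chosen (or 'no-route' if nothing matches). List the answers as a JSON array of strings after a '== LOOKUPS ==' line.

Apply in order:
  + 28.184.77.26/32 (H6) depth=32
  + 0.0.0.0/0 (H6) depth=0
  + 0.0.0.0/0 (H2) depth=0
  + 28.184.77.24/29 (H2) depth=29
  + 28.184.77.16/28 (H7) depth=28
  ? 28.184.77.24  path d0:H2→d1:-→d2:-→d3:-→d4:-→d5:-→d6:-→d7:-→d8:-→d9:-→d10:-→d11:-→d12:-→d13:-→d14:-→d15:-→d16:-→d17:-→d18:-→d19:-→d20:-→d21:-→d22:-→d23:-→d24:-→d25:-→d26:-→d27:-→d28:H7→d29:H2→d30:-  best=H2
  ? 255.63.170.144  path d0:H2  best=H2
  + 28.184.0.0/16 (H0) depth=16
  + 28.184.64.0/20 (H4) depth=20
  + 28.184.77.16/28 (H2) depth=28
  ? 28.184.77.18  path d0:H2→d1:-→d2:-→d3:-→d4:-→d5:-→d6:-→d7:-→d8:-→d9:-→d10:-→d11:-→d12:-→d13:-→d14:-→d15:-→d16:H0→d17:-→d18:-→d19:-→d20:H4→d21:-→d22:-→d23:-→d24:-→d25:-→d26:-→d27:-→d28:H2  best=H2
  ? 28.184.77.26  path d0:H2→d1:-→d2:-→d3:-→d4:-→d5:-→d6:-→d7:-→d8:-→d9:-→d10:-→d11:-→d12:-→d13:-→d14:-→d15:-→d16:H0→d17:-→d18:-→d19:-→d20:H4→d21:-→d22:-→d23:-→d24:-→d25:-→d26:-→d27:-→d28:H2→d29:H2→d30:-→d31:-→d32:H6  best=H6
  ? 28.184.77.16  path d0:H2→d1:-→d2:-→d3:-→d4:-→d5:-→d6:-→d7:-→d8:-→d9:-→d10:-→d11:-→d12:-→d13:-→d14:-→d15:-→d16:H0→d17:-→d18:-→d19:-→d20:H4→d21:-→d22:-→d23:-→d24:-→d25:-→d26:-→d27:-→d28:H2  best=H2
  + 24.247.144.0/20 (H5) depth=20
  ? 24.247.144.206  path d0:H2→d1:-→d2:-→d3:-→d4:-→d5:-→d6:-→d7:-→d8:-→d9:-→d10:-→d11:-→d12:-→d13:-→d14:-→d15:-→d16:-→d17:-→d18:-→d19:-→d20:H5  best=H5
  + 24.247.149.208/28 (H0) depth=28
  ? 149.224.92.109  path d0:H2  best=H2
  + 24.247.149.210/32 (H0) depth=32
  + 24.247.149.210/32 (H1) depth=32
  ? 24.247.149.210  path d0:H2→d1:-→d2:-→d3:-→d4:-→d5:-→d6:-→d7:-→d8:-→d9:-→d10:-→d11:-→d12:-→d13:-→d14:-→d15:-→d16:-→d17:-→d18:-→d19:-→d20:H5→d21:-→d22:-→d23:-→d24:-→d25:-→d26:-→d27:-→d28:H0→d29:-→d30:-→d31:-→d32:H1  best=H1
  del 24.247.144.0/20 (clear depth 20)
  ? 79.186.98.174  path d0:H2→d1:-  best=H2
  ? 28.184.77.16  path d0:H2→d1:-→d2:-→d3:-→d4:-→d5:-→d6:-→d7:-→d8:-→d9:-→d10:-→d11:-→d12:-→d13:-→d14:-→d15:-→d16:H0→d17:-→d18:-→d19:-→d20:H4→d21:-→d22:-→d23:-→d24:-→d25:-→d26:-→d27:-→d28:H2  best=H2
  ? 28.184.77.20  path d0:H2→d1:-→d2:-→d3:-→d4:-→d5:-→d6:-→d7:-→d8:-→d9:-→d10:-→d11:-→d12:-→d13:-→d14:-→d15:-→d16:H0→d17:-→d18:-→d19:-→d20:H4→d21:-→d22:-→d23:-→d24:-→d25:-→d26:-→d27:-→d28:H2  best=H2
  del 28.184.77.26/32 (clear depth 32)
  + 24.247.149.210/32 (H7) depth=32
  + 24.247.149.208/30 (H4) depth=30
  ? 28.184.3.83  path d0:H2→d1:-→d2:-→d3:-→d4:-→d5:-→d6:-→d7:-→d8:-→d9:-→d10:-→d11:-→d12:-→d13:-→d14:-→d15:-→d16:H0→d17:-  best=H0
  del 24.247.149.208/28 (clear depth 28)
  + 28.176.0.0/12 (H0) depth=12
  + 28.184.77.16/28 (H3) depth=28
  + 24.240.0.0/12 (H4) depth=12
  + 24.247.149.208/28 (H1) depth=28
  + 24.247.144.0/21 (H7) depth=21
  ? 28.184.77.19  path d0:H2→d1:-→d2:-→d3:-→d4:-→d5:-→d6:-→d7:-→d8:-→d9:-→d10:-→d11:-→d12:H0→d13:-→d14:-→d15:-→d16:H0→d17:-→d18:-→d19:-→d20:H4→d21:-→d22:-→d23:-→d24:-→d25:-→d26:-→d27:-→d28:H3  best=H3
  + 24.247.149.0/24 (H7) depth=24
  + 24.247.149.210/32 (H7) depth=32
  ? 24.247.149.210  path d0:H2→d1:-→d2:-→d3:-→d4:-→d5:-→d6:-→d7:-→d8:-→d9:-→d10:-→d11:-→d12:H4→d13:-→d14:-→d15:-→d16:-→d17:-→d18:-→d19:-→d20:-→d21:H7→d22:-→d23:-→d24:H7→d25:-→d26:-→d27:-→d28:H1→d29:-→d30:H4→d31:-→d32:H7  best=H7
  ? 24.247.144.0  path d0:H2→d1:-→d2:-→d3:-→d4:-→d5:-→d6:-→d7:-→d8:-→d9:-→d10:-→d11:-→d12:H4→d13:-→d14:-→d15:-→d16:-→d17:-→d18:-→d19:-→d20:-→d21:H7  best=H7
  ? 24.247.145.0  path d0:H2→d1:-→d2:-→d3:-→d4:-→d5:-→d6:-→d7:-→d8:-→d9:-→d10:-→d11:-→d12:H4→d13:-→d14:-→d15:-→d16:-→d17:-→d18:-→d19:-→d20:-→d21:H7  best=H7

== LOOKUPS ==
["H2","H2","H2","H6","H2","H5","H2","H1","H2","H2","H2","H0","H3","H7","H7","H7"]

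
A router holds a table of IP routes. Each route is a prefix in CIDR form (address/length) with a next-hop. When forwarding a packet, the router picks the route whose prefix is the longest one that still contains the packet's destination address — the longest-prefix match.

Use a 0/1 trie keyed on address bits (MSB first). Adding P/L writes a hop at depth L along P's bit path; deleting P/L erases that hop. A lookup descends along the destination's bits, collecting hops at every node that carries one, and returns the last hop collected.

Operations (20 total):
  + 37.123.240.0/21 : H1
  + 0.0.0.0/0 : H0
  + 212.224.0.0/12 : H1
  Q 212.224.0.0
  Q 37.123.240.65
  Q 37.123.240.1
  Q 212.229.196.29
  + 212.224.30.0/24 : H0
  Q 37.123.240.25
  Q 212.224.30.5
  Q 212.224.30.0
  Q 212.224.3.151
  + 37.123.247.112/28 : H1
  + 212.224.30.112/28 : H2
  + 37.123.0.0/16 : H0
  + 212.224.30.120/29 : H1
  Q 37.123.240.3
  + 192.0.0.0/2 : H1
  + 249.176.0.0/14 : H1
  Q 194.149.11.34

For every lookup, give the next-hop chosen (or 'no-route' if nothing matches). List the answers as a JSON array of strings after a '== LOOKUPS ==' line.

Process each operation:
  + 37.123.240.0/21 (H1) depth=21
  + 0.0.0.0/0 (H0) depth=0
  + 212.224.0.0/12 (H1) depth=12
  ? 212.224.0.0  path d0:H0→d1:-→d2:-→d3:-→d4:-→d5:-→d6:-→d7:-→d8:-→d9:-→d10:-→d11:-→d12:H1  best=H1
  ? 37.123.240.65  path d0:H0→d1:-→d2:-→d3:-→d4:-→d5:-→d6:-→d7:-→d8:-→d9:-→d10:-→d11:-→d12:-→d13:-→d14:-→d15:-→d16:-→d17:-→d18:-→d19:-→d20:-→d21:H1  best=H1
  ? 37.123.240.1  path d0:H0→d1:-→d2:-→d3:-→d4:-→d5:-→d6:-→d7:-→d8:-→d9:-→d10:-→d11:-→d12:-→d13:-→d14:-→d15:-→d16:-→d17:-→d18:-→d19:-→d20:-→d21:H1  best=H1
  ? 212.229.196.29  path d0:H0→d1:-→d2:-→d3:-→d4:-→d5:-→d6:-→d7:-→d8:-→d9:-→d10:-→d11:-→d12:H1  best=H1
  + 212.224.30.0/24 (H0) depth=24
  ? 37.123.240.25  path d0:H0→d1:-→d2:-→d3:-→d4:-→d5:-→d6:-→d7:-→d8:-→d9:-→d10:-→d11:-→d12:-→d13:-→d14:-→d15:-→d16:-→d17:-→d18:-→d19:-→d20:-→d21:H1  best=H1
  ? 212.224.30.5  path d0:H0→d1:-→d2:-→d3:-→d4:-→d5:-→d6:-→d7:-→d8:-→d9:-→d10:-→d11:-→d12:H1→d13:-→d14:-→d15:-→d16:-→d17:-→d18:-→d19:-→d20:-→d21:-→d22:-→d23:-→d24:H0  best=H0
  ? 212.224.30.0  path d0:H0→d1:-→d2:-→d3:-→d4:-→d5:-→d6:-→d7:-→d8:-→d9:-→d10:-→d11:-→d12:H1→d13:-→d14:-→d15:-→d16:-→d17:-→d18:-→d19:-→d20:-→d21:-→d22:-→d23:-→d24:H0  best=H0
  ? 212.224.3.151  path d0:H0→d1:-→d2:-→d3:-→d4:-→d5:-→d6:-→d7:-→d8:-→d9:-→d10:-→d11:-→d12:H1→d13:-→d14:-→d15:-→d16:-→d17:-→d18:-→d19:-  best=H1
  + 37.123.247.112/28 (H1) depth=28
  + 212.224.30.112/28 (H2) depth=28
  + 37.123.0.0/16 (H0) depth=16
  + 212.224.30.120/29 (H1) depth=29
  ? 37.123.240.3  path d0:H0→d1:-→d2:-→d3:-→d4:-→d5:-→d6:-→d7:-→d8:-→d9:-→d10:-→d11:-→d12:-→d13:-→d14:-→d15:-→d16:H0→d17:-→d18:-→d19:-→d20:-→d21:H1  best=H1
  + 192.0.0.0/2 (H1) depth=2
  + 249.176.0.0/14 (H1) depth=14
  ? 194.149.11.34  path d0:H0→d1:-→d2:H1→d3:-  best=H1

== LOOKUPS ==
["H1","H1","H1","H1","H1","H0","H0","H1","H1","H1"]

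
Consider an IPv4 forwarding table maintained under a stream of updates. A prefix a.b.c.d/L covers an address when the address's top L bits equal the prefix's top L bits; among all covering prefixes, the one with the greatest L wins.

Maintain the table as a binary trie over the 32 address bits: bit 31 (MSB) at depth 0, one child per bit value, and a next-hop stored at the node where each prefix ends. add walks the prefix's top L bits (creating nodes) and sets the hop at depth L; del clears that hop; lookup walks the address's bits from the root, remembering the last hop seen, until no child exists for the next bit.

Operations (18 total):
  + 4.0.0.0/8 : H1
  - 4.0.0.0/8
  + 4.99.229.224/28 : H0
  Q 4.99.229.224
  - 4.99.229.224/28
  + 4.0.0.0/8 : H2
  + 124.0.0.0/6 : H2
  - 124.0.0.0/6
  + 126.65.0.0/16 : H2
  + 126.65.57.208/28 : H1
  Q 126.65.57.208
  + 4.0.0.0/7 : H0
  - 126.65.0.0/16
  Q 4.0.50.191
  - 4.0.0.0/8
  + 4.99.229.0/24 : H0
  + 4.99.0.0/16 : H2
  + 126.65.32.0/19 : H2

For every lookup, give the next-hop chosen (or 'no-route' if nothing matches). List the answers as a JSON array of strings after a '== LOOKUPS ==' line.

Trace:
  add 4.0.0.0/8 -> H1 at depth 8
  - 4.0.0.0/8 clear@8
  add 4.99.229.224/28 -> H0 at depth 28
  Q 4.99.229.224: descend 0000010001100011111001011110 ; hops seen [H0] ; pick H0
  - 4.99.229.224/28 clear@28
  add 4.0.0.0/8 -> H2 at depth 8
  add 124.0.0.0/6 -> H2 at depth 6
  - 124.0.0.0/6 clear@6
  add 126.65.0.0/16 -> H2 at depth 16
  add 126.65.57.208/28 -> H1 at depth 28
  Q 126.65.57.208: descend 0111111001000001001110011101 ; hops seen [H2,H1] ; pick H1
  add 4.0.0.0/7 -> H0 at depth 7
  - 126.65.0.0/16 clear@16
  Q 4.0.50.191: descend 000001000 ; hops seen [H0,H2] ; pick H2
  - 4.0.0.0/8 clear@8
  add 4.99.229.0/24 -> H0 at depth 24
  add 4.99.0.0/16 -> H2 at depth 16
  add 126.65.32.0/19 -> H2 at depth 19

== LOOKUPS ==
["H0","H1","H2"]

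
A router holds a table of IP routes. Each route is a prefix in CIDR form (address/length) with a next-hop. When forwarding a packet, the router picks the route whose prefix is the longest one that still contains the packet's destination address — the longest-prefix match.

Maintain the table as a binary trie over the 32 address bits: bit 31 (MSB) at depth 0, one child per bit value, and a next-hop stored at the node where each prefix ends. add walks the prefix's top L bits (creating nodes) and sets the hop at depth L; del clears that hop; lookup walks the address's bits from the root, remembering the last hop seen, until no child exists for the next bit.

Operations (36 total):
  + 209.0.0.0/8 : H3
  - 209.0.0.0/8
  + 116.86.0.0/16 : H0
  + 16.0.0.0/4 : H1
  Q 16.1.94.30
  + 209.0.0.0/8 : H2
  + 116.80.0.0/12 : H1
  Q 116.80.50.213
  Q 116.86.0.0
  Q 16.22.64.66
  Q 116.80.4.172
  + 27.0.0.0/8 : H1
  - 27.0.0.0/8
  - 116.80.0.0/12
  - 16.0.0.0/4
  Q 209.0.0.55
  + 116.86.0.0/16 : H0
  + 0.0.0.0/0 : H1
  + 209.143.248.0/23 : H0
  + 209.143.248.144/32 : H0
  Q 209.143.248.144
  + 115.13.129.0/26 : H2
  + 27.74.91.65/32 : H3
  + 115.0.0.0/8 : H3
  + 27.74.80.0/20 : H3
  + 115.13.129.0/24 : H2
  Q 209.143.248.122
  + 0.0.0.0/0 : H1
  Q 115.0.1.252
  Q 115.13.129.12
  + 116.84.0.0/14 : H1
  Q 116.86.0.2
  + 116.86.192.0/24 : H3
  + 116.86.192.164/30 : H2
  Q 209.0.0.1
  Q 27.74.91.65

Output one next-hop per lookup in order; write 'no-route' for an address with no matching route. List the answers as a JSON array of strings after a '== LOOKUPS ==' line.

Process each operation:
  + 209.0.0.0/8 (H3) depth=8
  - 209.0.0.0/8 clear@8
  + 116.86.0.0/16 (H0) depth=16
  + 16.0.0.0/4 (H1) depth=4
  Q 16.1.94.30: descend 0001 ; hops seen [H1] ; pick H1
  + 209.0.0.0/8 (H2) depth=8
  + 116.80.0.0/12 (H1) depth=12
  Q 116.80.50.213: descend 0111010001010 ; hops seen [H1] ; pick H1
  Q 116.86.0.0: descend 0111010001010110 ; hops seen [H1,H0] ; pick H0
  Q 16.22.64.66: descend 0001 ; hops seen [H1] ; pick H1
  Q 116.80.4.172: descend 0111010001010 ; hops seen [H1] ; pick H1
  + 27.0.0.0/8 (H1) depth=8
  - 27.0.0.0/8 clear@8
  - 116.80.0.0/12 clear@12
  - 16.0.0.0/4 clear@4
  Q 209.0.0.55: descend 11010001 ; hops seen [H2] ; pick H2
  + 116.86.0.0/16 (H0) depth=16
  + 0.0.0.0/0 (H1) depth=0
  + 209.143.248.0/23 (H0) depth=23
  + 209.143.248.144/32 (H0) depth=32
  Q 209.143.248.144: descend 11010001100011111111100010010000 ; hops seen [H1,H2,H0,H0] ; pick H0
  + 115.13.129.0/26 (H2) depth=26
  + 27.74.91.65/32 (H3) depth=32
  + 115.0.0.0/8 (H3) depth=8
  + 27.74.80.0/20 (H3) depth=20
  + 115.13.129.0/24 (H2) depth=24
  Q 209.143.248.122: descend 110100011000111111111000 ; hops seen [H1,H2,H0] ; pick H0
  + 0.0.0.0/0 (H1) depth=0
  Q 115.0.1.252: descend 011100110000 ; hops seen [H1,H3] ; pick H3
  Q 115.13.129.12: descend 01110011000011011000000100 ; hops seen [H1,H3,H2,H2] ; pick H2
  + 116.84.0.0/14 (H1) depth=14
  Q 116.86.0.2: descend 0111010001010110 ; hops seen [H1,H1,H0] ; pick H0
  + 116.86.192.0/24 (H3) depth=24
  + 116.86.192.164/30 (H2) depth=30
  Q 209.0.0.1: descend 11010001 ; hops seen [H1,H2] ; pick H2
  Q 27.74.91.65: descend 00011011010010100101101101000001 ; hops seen [H1,H3,H3] ; pick H3

== LOOKUPS ==
["H1","H1","H0","H1","H1","H2","H0","H0","H3","H2","H0","H2","H3"]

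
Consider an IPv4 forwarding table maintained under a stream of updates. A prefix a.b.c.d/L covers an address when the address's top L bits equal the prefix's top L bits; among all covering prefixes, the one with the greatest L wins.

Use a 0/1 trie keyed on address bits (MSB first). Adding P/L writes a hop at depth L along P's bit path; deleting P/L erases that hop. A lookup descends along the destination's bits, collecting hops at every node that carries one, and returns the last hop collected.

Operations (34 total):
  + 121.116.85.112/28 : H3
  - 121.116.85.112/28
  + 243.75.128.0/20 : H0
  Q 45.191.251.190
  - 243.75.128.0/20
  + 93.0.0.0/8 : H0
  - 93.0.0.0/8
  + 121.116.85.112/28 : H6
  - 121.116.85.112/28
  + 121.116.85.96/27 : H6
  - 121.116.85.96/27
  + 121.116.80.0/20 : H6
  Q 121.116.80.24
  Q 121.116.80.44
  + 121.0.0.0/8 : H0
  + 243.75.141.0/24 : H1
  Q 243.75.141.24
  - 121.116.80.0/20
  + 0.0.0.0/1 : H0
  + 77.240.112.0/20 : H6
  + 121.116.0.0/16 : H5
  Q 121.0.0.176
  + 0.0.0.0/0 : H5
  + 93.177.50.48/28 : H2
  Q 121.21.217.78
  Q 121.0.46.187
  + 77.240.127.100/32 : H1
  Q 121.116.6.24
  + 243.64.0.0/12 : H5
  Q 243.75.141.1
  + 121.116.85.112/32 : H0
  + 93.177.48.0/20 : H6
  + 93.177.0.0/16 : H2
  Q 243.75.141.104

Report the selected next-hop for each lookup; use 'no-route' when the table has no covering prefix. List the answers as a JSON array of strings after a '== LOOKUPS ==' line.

Apply in order:
  add 121.116.85.112/28 -> H3 at depth 28
  del 121.116.85.112/28 (clear depth 28)
  add 243.75.128.0/20 -> H0 at depth 20
  ? 45.191.251.190  path d0:-→d1:-  best=no-route
  del 243.75.128.0/20 (clear depth 20)
  add 93.0.0.0/8 -> H0 at depth 8
  del 93.0.0.0/8 (clear depth 8)
  add 121.116.85.112/28 -> H6 at depth 28
  del 121.116.85.112/28 (clear depth 28)
  add 121.116.85.96/27 -> H6 at depth 27
  del 121.116.85.96/27 (clear depth 27)
  add 121.116.80.0/20 -> H6 at depth 20
  ? 121.116.80.24  path d0:-→d1:-→d2:-→d3:-→d4:-→d5:-→d6:-→d7:-→d8:-→d9:-→d10:-→d11:-→d12:-→d13:-→d14:-→d15:-→d16:-→d17:-→d18:-→d19:-→d20:H6→d21:-  best=H6
  ? 121.116.80.44  path d0:-→d1:-→d2:-→d3:-→d4:-→d5:-→d6:-→d7:-→d8:-→d9:-→d10:-→d11:-→d12:-→d13:-→d14:-→d15:-→d16:-→d17:-→d18:-→d19:-→d20:H6→d21:-  best=H6
  add 121.0.0.0/8 -> H0 at depth 8
  add 243.75.141.0/24 -> H1 at depth 24
  ? 243.75.141.24  path d0:-→d1:-→d2:-→d3:-→d4:-→d5:-→d6:-→d7:-→d8:-→d9:-→d10:-→d11:-→d12:-→d13:-→d14:-→d15:-→d16:-→d17:-→d18:-→d19:-→d20:-→d21:-→d22:-→d23:-→d24:H1  best=H1
  del 121.116.80.0/20 (clear depth 20)
  add 0.0.0.0/1 -> H0 at depth 1
  add 77.240.112.0/20 -> H6 at depth 20
  add 121.116.0.0/16 -> H5 at depth 16
  ? 121.0.0.176  path d0:-→d1:H0→d2:-→d3:-→d4:-→d5:-→d6:-→d7:-→d8:H0→d9:-  best=H0
  add 0.0.0.0/0 -> H5 at depth 0
  add 93.177.50.48/28 -> H2 at depth 28
  ? 121.21.217.78  path d0:H5→d1:H0→d2:-→d3:-→d4:-→d5:-→d6:-→d7:-→d8:H0→d9:-  best=H0
  ? 121.0.46.187  path d0:H5→d1:H0→d2:-→d3:-→d4:-→d5:-→d6:-→d7:-→d8:H0→d9:-  best=H0
  add 77.240.127.100/32 -> H1 at depth 32
  ? 121.116.6.24  path d0:H5→d1:H0→d2:-→d3:-→d4:-→d5:-→d6:-→d7:-→d8:H0→d9:-→d10:-→d11:-→d12:-→d13:-→d14:-→d15:-→d16:H5→d17:-  best=H5
  add 243.64.0.0/12 -> H5 at depth 12
  ? 243.75.141.1  path d0:H5→d1:-→d2:-→d3:-→d4:-→d5:-→d6:-→d7:-→d8:-→d9:-→d10:-→d11:-→d12:H5→d13:-→d14:-→d15:-→d16:-→d17:-→d18:-→d19:-→d20:-→d21:-→d22:-→d23:-→d24:H1  best=H1
  add 121.116.85.112/32 -> H0 at depth 32
  add 93.177.48.0/20 -> H6 at depth 20
  add 93.177.0.0/16 -> H2 at depth 16
  ? 243.75.141.104  path d0:H5→d1:-→d2:-→d3:-→d4:-→d5:-→d6:-→d7:-→d8:-→d9:-→d10:-→d11:-→d12:H5→d13:-→d14:-→d15:-→d16:-→d17:-→d18:-→d19:-→d20:-→d21:-→d22:-→d23:-→d24:H1  best=H1

== LOOKUPS ==
["no-route","H6","H6","H1","H0","H0","H0","H5","H1","H1"]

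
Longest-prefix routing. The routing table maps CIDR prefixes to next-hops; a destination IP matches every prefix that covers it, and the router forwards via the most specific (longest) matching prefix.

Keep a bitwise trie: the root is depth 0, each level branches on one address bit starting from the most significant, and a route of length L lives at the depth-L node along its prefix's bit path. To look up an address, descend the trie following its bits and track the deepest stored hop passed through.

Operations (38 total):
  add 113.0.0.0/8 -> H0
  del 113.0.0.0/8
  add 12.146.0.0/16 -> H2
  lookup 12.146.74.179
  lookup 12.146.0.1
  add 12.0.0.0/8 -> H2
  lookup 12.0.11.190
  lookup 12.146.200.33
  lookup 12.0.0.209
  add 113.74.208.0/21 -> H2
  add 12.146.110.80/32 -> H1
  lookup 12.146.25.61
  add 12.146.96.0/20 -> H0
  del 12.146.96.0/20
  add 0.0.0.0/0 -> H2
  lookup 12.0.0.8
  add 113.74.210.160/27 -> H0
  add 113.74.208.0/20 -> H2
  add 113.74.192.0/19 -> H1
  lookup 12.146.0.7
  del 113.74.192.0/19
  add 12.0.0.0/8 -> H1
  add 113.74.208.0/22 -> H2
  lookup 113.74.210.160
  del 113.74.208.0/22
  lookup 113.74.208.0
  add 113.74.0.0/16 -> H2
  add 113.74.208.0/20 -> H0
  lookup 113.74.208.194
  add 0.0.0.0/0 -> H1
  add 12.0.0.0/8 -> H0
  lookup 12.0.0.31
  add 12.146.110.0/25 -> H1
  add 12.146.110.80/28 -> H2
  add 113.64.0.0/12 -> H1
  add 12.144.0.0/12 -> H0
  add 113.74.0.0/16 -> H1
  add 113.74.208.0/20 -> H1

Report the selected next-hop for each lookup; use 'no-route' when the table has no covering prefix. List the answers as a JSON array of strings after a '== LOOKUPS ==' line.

Process each operation:
  + 113.0.0.0/8 (H0) depth=8
  del 113.0.0.0/8 (clear depth 8)
  + 12.146.0.0/16 (H2) depth=16
  lookup 12.146.74.179: bits 0000110010010010 walk d0:-→d1:-→d2:-→d3:-→d4:-→d5:-→d6:-→d7:-→d8:-→d9:-→d10:-→d11:-→d12:-→d13:-→d14:-→d15:-→d16:H2 -> H2
  lookup 12.146.0.1: bits 0000110010010010 walk d0:-→d1:-→d2:-→d3:-→d4:-→d5:-→d6:-→d7:-→d8:-→d9:-→d10:-→d11:-→d12:-→d13:-→d14:-→d15:-→d16:H2 -> H2
  + 12.0.0.0/8 (H2) depth=8
  lookup 12.0.11.190: bits 00001100 walk d0:-→d1:-→d2:-→d3:-→d4:-→d5:-→d6:-→d7:-→d8:H2 -> H2
  lookup 12.146.200.33: bits 0000110010010010 walk d0:-→d1:-→d2:-→d3:-→d4:-→d5:-→d6:-→d7:-→d8:H2→d9:-→d10:-→d11:-→d12:-→d13:-→d14:-→d15:-→d16:H2 -> H2
  lookup 12.0.0.209: bits 00001100 walk d0:-→d1:-→d2:-→d3:-→d4:-→d5:-→d6:-→d7:-→d8:H2 -> H2
  + 113.74.208.0/21 (H2) depth=21
  + 12.146.110.80/32 (H1) depth=32
  lookup 12.146.25.61: bits 00001100100100100 walk d0:-→d1:-→d2:-→d3:-→d4:-→d5:-→d6:-→d7:-→d8:H2→d9:-→d10:-→d11:-→d12:-→d13:-→d14:-→d15:-→d16:H2→d17:- -> H2
  + 12.146.96.0/20 (H0) depth=20
  del 12.146.96.0/20 (clear depth 20)
  + 0.0.0.0/0 (H2) depth=0
  lookup 12.0.0.8: bits 00001100 walk d0:H2→d1:-→d2:-→d3:-→d4:-→d5:-→d6:-→d7:-→d8:H2 -> H2
  + 113.74.210.160/27 (H0) depth=27
  + 113.74.208.0/20 (H2) depth=20
  + 113.74.192.0/19 (H1) depth=19
  lookup 12.146.0.7: bits 00001100100100100 walk d0:H2→d1:-→d2:-→d3:-→d4:-→d5:-→d6:-→d7:-→d8:H2→d9:-→d10:-→d11:-→d12:-→d13:-→d14:-→d15:-→d16:H2→d17:- -> H2
  del 113.74.192.0/19 (clear depth 19)
  + 12.0.0.0/8 (H1) depth=8
  + 113.74.208.0/22 (H2) depth=22
  lookup 113.74.210.160: bits 011100010100101011010010101 walk d0:H2→d1:-→d2:-→d3:-→d4:-→d5:-→d6:-→d7:-→d8:-→d9:-→d10:-→d11:-→d12:-→d13:-→d14:-→d15:-→d16:-→d17:-→d18:-→d19:-→d20:H2→d21:H2→d22:H2→d23:-→d24:-→d25:-→d26:-→d27:H0 -> H0
  del 113.74.208.0/22 (clear depth 22)
  lookup 113.74.208.0: bits 0111000101001010110100 walk d0:H2→d1:-→d2:-→d3:-→d4:-→d5:-→d6:-→d7:-→d8:-→d9:-→d10:-→d11:-→d12:-→d13:-→d14:-→d15:-→d16:-→d17:-→d18:-→d19:-→d20:H2→d21:H2→d22:- -> H2
  + 113.74.0.0/16 (H2) depth=16
  + 113.74.208.0/20 (H0) depth=20
  lookup 113.74.208.194: bits 0111000101001010110100 walk d0:H2→d1:-→d2:-→d3:-→d4:-→d5:-→d6:-→d7:-→d8:-→d9:-→d10:-→d11:-→d12:-→d13:-→d14:-→d15:-→d16:H2→d17:-→d18:-→d19:-→d20:H0→d21:H2→d22:- -> H2
  + 0.0.0.0/0 (H1) depth=0
  + 12.0.0.0/8 (H0) depth=8
  lookup 12.0.0.31: bits 00001100 walk d0:H1→d1:-→d2:-→d3:-→d4:-→d5:-→d6:-→d7:-→d8:H0 -> H0
  + 12.146.110.0/25 (H1) depth=25
  + 12.146.110.80/28 (H2) depth=28
  + 113.64.0.0/12 (H1) depth=12
  + 12.144.0.0/12 (H0) depth=12
  + 113.74.0.0/16 (H1) depth=16
  + 113.74.208.0/20 (H1) depth=20

== LOOKUPS ==
["H2","H2","H2","H2","H2","H2","H2","H2","H0","H2","H2","H0"]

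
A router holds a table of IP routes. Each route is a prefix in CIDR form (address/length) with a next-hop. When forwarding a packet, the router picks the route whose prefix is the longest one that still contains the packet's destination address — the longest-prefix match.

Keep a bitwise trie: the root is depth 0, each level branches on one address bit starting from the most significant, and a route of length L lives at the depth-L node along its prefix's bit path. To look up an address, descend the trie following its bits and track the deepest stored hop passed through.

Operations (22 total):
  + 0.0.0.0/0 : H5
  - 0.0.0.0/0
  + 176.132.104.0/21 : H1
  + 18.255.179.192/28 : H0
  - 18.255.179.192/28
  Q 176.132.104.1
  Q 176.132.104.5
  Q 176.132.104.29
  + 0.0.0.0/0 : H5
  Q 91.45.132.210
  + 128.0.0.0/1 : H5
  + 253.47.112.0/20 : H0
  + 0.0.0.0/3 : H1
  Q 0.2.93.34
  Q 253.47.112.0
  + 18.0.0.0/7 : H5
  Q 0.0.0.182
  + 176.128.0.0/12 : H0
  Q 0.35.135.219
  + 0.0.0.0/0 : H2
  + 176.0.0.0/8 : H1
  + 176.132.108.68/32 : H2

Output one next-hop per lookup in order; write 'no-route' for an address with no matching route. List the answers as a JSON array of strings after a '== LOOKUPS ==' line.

Process each operation:
  + 0.0.0.0/0 (H5) depth=0
  - 0.0.0.0/0 clear@0
  + 176.132.104.0/21 (H1) depth=21
  + 18.255.179.192/28 (H0) depth=28
  - 18.255.179.192/28 clear@28
  Q 176.132.104.1: descend 101100001000010001101 ; hops seen [H1] ; pick H1
  Q 176.132.104.5: descend 101100001000010001101 ; hops seen [H1] ; pick H1
  Q 176.132.104.29: descend 101100001000010001101 ; hops seen [H1] ; pick H1
  + 0.0.0.0/0 (H5) depth=0
  Q 91.45.132.210: descend 0 ; hops seen [H5] ; pick H5
  + 128.0.0.0/1 (H5) depth=1
  + 253.47.112.0/20 (H0) depth=20
  + 0.0.0.0/3 (H1) depth=3
  Q 0.2.93.34: descend 000 ; hops seen [H5,H1] ; pick H1
  Q 253.47.112.0: descend 11111101001011110111 ; hops seen [H5,H5,H0] ; pick H0
  + 18.0.0.0/7 (H5) depth=7
  Q 0.0.0.182: descend 000 ; hops seen [H5,H1] ; pick H1
  + 176.128.0.0/12 (H0) depth=12
  Q 0.35.135.219: descend 000 ; hops seen [H5,H1] ; pick H1
  + 0.0.0.0/0 (H2) depth=0
  + 176.0.0.0/8 (H1) depth=8
  + 176.132.108.68/32 (H2) depth=32

== LOOKUPS ==
["H1","H1","H1","H5","H1","H0","H1","H1"]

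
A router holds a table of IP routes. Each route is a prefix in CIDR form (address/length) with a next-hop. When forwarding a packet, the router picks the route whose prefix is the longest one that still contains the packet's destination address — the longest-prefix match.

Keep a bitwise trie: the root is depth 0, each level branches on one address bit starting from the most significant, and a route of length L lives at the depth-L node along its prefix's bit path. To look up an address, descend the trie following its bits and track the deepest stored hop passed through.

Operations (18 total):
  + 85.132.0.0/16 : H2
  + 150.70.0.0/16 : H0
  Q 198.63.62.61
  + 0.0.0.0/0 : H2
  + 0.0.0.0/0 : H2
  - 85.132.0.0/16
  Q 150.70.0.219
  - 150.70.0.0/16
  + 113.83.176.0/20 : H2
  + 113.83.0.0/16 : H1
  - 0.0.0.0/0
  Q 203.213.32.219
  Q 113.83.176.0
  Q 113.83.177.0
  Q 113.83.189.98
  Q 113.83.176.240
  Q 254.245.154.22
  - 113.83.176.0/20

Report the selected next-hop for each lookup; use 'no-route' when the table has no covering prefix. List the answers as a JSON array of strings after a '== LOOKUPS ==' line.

Trace:
  + 85.132.0.0/16 (H2) depth=16
  + 150.70.0.0/16 (H0) depth=16
  lookup 198.63.62.61: bits 1 walk d0:-→d1:- -> no-route
  + 0.0.0.0/0 (H2) depth=0
  + 0.0.0.0/0 (H2) depth=0
  del 85.132.0.0/16 (clear depth 16)
  lookup 150.70.0.219: bits 1001011001000110 walk d0:H2→d1:-→d2:-→d3:-→d4:-→d5:-→d6:-→d7:-→d8:-→d9:-→d10:-→d11:-→d12:-→d13:-→d14:-→d15:-→d16:H0 -> H0
  del 150.70.0.0/16 (clear depth 16)
  + 113.83.176.0/20 (H2) depth=20
  + 113.83.0.0/16 (H1) depth=16
  del 0.0.0.0/0 (clear depth 0)
  lookup 203.213.32.219: bits 1 walk d0:-→d1:- -> no-route
  lookup 113.83.176.0: bits 01110001010100111011 walk d0:-→d1:-→d2:-→d3:-→d4:-→d5:-→d6:-→d7:-→d8:-→d9:-→d10:-→d11:-→d12:-→d13:-→d14:-→d15:-→d16:H1→d17:-→d18:-→d19:-→d20:H2 -> H2
  lookup 113.83.177.0: bits 01110001010100111011 walk d0:-→d1:-→d2:-→d3:-→d4:-→d5:-→d6:-→d7:-→d8:-→d9:-→d10:-→d11:-→d12:-→d13:-→d14:-→d15:-→d16:H1→d17:-→d18:-→d19:-→d20:H2 -> H2
  lookup 113.83.189.98: bits 01110001010100111011 walk d0:-→d1:-→d2:-→d3:-→d4:-→d5:-→d6:-→d7:-→d8:-→d9:-→d10:-→d11:-→d12:-→d13:-→d14:-→d15:-→d16:H1→d17:-→d18:-→d19:-→d20:H2 -> H2
  lookup 113.83.176.240: bits 01110001010100111011 walk d0:-→d1:-→d2:-→d3:-→d4:-→d5:-→d6:-→d7:-→d8:-→d9:-→d10:-→d11:-→d12:-→d13:-→d14:-→d15:-→d16:H1→d17:-→d18:-→d19:-→d20:H2 -> H2
  lookup 254.245.154.22: bits 1 walk d0:-→d1:- -> no-route
  del 113.83.176.0/20 (clear depth 20)

== LOOKUPS ==
["no-route","H0","no-route","H2","H2","H2","H2","no-route"]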